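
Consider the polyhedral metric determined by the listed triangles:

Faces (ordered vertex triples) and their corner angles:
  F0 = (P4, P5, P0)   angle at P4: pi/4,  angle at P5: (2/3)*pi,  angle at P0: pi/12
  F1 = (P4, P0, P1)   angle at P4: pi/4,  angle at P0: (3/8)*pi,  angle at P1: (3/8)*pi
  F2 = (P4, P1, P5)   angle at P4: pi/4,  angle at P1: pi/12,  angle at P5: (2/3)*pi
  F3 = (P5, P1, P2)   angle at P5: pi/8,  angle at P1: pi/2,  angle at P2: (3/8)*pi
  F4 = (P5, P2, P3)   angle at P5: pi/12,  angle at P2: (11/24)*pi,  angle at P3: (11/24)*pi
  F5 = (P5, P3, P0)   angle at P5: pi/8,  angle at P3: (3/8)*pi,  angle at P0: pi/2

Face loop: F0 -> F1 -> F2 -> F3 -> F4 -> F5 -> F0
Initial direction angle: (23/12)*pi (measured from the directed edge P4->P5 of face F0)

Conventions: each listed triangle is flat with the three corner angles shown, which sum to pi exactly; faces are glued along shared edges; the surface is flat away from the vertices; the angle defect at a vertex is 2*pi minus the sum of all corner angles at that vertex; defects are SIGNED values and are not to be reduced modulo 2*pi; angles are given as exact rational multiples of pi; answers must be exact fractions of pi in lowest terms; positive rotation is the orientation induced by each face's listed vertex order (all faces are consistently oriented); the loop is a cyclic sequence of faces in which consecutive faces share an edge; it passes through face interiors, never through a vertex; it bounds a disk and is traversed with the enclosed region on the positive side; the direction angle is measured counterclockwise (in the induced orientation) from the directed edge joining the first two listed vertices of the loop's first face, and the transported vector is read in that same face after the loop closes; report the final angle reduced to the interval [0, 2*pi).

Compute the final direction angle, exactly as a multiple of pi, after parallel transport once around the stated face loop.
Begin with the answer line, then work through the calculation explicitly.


Answer: final direction angle = (3/2)*pi

enclosed vertex P4: corner angles sum to (3/4)*pi, defect = 2*pi - (3/4)*pi = (5/4)*pi
enclosed vertex P5: corner angles sum to (5/3)*pi, defect = 2*pi - (5/3)*pi = pi/3
the final direction is the initial angle plus the enclosed defects, taken mod 2*pi in the induced orientation
final angle = (23/12)*pi + (19/12)*pi = (3/2)*pi (mod 2*pi)


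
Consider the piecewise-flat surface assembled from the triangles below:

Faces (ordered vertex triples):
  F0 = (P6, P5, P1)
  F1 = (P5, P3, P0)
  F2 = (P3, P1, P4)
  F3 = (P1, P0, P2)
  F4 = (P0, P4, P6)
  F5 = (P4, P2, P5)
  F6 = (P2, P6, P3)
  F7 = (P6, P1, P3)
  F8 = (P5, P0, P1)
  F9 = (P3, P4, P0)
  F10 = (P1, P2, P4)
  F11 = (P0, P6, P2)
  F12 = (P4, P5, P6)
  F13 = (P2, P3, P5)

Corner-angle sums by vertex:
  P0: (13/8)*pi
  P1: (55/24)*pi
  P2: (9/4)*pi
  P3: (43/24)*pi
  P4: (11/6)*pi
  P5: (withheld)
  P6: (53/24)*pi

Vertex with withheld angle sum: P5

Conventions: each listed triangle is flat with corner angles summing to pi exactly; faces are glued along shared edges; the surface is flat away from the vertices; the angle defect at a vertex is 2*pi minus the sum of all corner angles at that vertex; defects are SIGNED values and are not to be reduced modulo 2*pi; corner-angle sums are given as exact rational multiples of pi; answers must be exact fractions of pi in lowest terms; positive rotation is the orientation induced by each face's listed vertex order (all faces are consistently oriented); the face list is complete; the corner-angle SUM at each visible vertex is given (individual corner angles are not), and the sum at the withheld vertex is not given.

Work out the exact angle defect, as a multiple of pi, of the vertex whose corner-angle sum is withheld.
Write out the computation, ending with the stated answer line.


V = 7, E = 21, F = 14; chi = V - E + F = 0
Gauss-Bonnet: total defect = 2*pi*chi = 0; visible defects sum to 0

Answer: defect(P5) = 0


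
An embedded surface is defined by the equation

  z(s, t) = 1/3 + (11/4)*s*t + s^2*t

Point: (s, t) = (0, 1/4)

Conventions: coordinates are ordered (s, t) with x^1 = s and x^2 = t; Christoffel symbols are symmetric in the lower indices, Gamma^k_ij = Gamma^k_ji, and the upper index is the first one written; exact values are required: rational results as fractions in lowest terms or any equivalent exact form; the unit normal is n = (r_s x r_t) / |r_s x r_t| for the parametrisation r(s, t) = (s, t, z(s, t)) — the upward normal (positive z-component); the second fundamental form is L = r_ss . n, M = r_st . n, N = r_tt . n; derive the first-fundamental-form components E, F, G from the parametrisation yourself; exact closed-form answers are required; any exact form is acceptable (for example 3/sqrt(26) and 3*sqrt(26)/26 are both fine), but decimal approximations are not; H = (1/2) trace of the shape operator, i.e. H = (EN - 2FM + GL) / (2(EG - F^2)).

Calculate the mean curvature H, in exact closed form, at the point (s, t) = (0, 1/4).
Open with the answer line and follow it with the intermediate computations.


Answer: H = 1024*sqrt(377)/142129

z_s = 11/16, z_t = 0, z_ss = 1/2, z_st = 11/4, z_tt = 0
E = 377/256, F = 0, G = 1; answer radicand W^2 = 377/256
unnormalised second-form numerators: l = 1/2, m = 11/4, n = 0; L = l/sqrt(377/256), and similarly M = m/sqrt(W^2), N = n/sqrt(W^2)
H = (E*n - 2*F*m + G*l) / (2*(EG - F^2)*sqrt(W^2)); E*n - 2*F*m + G*l = 1/2, EG - F^2 = 377/256, so H = (64/377)/sqrt(377/256)


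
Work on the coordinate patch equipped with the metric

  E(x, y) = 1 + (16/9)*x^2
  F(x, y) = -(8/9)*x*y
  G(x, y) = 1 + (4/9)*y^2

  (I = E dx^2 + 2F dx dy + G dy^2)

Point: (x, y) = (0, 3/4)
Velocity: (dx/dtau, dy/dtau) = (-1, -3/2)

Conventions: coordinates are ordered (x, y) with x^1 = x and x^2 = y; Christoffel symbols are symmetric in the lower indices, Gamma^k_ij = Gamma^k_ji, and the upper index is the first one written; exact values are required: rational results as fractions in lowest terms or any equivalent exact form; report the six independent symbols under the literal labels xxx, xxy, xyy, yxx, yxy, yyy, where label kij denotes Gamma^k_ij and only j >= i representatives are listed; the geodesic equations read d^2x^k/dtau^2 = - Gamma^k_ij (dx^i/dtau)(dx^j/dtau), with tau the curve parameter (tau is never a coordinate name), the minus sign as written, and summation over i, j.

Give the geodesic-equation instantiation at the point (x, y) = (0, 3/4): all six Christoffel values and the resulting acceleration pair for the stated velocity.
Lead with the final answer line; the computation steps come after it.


Answer: Gamma_xxx = 0, Gamma_xxy = 0, Gamma_xyy = 0, Gamma_yxx = -8/15, Gamma_yxy = 0, Gamma_yyy = 4/15; accelerations (d^2x/dtau^2, d^2y/dtau^2) = (0, -1/15)

E = 1, F = 0, G = 5/4 at the point
E_x = 0, E_y = 0, F_x = -2/3, F_y = 0, G_x = 0, G_y = 2/3
EG - F^2 = 5/4;  g^inv = (4/5) * [[5/4, 0], [0, 1]]
first-kind symbols [ij,l] = (1/2)(d_i g_jl + d_j g_il - d_l g_ij): [xx,x] = E_x/2 = 0, [xx,y] = F_x - E_y/2 = -2/3, [xy,x] = E_y/2 = 0, [xy,y] = G_x/2 = 0, [yy,x] = F_y - G_x/2 = 0, [yy,y] = G_y/2 = 1/3
Gamma^x_ij = (G*[ij,x] - F*[ij,y])/(EG - F^2), Gamma^y_ij = (E*[ij,y] - F*[ij,x])/(EG - F^2)
Gamma_xxx = 0, Gamma_xxy = 0, Gamma_xyy = 0, Gamma_yxx = -8/15, Gamma_yxy = 0, Gamma_yyy = 4/15
d^2x/dtau^2 = -(Gamma_xxx*(-1)^2 + 2*Gamma_xxy*(-1)*(-3/2) + Gamma_xyy*(-3/2)^2) = 0
d^2y/dtau^2 = -(Gamma_yxx*(-1)^2 + 2*Gamma_yxy*(-1)*(-3/2) + Gamma_yyy*(-3/2)^2) = -1/15


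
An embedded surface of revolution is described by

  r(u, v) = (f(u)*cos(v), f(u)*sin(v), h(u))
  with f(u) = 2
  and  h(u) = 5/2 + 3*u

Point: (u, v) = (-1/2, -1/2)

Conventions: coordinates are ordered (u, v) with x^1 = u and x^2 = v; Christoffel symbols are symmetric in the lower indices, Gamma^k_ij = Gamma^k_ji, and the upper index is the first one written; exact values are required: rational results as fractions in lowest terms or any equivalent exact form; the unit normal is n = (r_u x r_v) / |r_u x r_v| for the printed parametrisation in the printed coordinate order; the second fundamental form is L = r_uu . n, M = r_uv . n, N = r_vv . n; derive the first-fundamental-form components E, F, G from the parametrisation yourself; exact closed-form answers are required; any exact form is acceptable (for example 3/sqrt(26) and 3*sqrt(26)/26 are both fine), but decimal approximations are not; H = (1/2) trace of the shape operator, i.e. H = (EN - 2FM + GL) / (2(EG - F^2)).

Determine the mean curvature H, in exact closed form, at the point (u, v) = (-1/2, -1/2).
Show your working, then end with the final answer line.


f = 2, f' = 0, f'' = 0, h' = 3, h'' = 0
E = 9, F = 0, G = 4; answer radicand W^2 = 9
unnormalised second-form numerators: l = 0, m = 0, n = 6; L = l/sqrt(9), and similarly M = m/sqrt(W^2), N = n/sqrt(W^2)
H = (E*n - 2*F*m + G*l) / (2*(EG - F^2)*sqrt(W^2)); E*n - 2*F*m + G*l = 54, EG - F^2 = 36, so H = (3/4)/sqrt(9)

Answer: H = 1/4


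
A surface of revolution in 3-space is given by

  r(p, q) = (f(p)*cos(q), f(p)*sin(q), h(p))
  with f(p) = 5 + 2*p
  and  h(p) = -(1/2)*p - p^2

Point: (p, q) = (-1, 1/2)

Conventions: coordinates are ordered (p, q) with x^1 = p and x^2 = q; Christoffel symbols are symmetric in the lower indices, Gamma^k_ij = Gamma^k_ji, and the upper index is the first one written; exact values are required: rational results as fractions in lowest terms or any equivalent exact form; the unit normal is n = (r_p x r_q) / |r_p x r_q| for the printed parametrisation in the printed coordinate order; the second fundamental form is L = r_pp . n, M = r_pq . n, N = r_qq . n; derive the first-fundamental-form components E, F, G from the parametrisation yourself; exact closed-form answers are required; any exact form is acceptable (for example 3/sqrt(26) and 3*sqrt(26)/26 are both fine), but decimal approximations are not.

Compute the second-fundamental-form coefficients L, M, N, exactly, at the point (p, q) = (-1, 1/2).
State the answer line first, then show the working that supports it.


Answer: L = -8/5, M = 0, N = 9/5

f = 3, f' = 2, f'' = 0, h' = 3/2, h'' = -2
E = 25/4, F = 0, G = 9; answer radicand W^2 = 25/4
unnormalised second-form numerators: l = -4, m = 0, n = 9/2; L = l/sqrt(25/4), and similarly M = m/sqrt(W^2), N = n/sqrt(W^2)


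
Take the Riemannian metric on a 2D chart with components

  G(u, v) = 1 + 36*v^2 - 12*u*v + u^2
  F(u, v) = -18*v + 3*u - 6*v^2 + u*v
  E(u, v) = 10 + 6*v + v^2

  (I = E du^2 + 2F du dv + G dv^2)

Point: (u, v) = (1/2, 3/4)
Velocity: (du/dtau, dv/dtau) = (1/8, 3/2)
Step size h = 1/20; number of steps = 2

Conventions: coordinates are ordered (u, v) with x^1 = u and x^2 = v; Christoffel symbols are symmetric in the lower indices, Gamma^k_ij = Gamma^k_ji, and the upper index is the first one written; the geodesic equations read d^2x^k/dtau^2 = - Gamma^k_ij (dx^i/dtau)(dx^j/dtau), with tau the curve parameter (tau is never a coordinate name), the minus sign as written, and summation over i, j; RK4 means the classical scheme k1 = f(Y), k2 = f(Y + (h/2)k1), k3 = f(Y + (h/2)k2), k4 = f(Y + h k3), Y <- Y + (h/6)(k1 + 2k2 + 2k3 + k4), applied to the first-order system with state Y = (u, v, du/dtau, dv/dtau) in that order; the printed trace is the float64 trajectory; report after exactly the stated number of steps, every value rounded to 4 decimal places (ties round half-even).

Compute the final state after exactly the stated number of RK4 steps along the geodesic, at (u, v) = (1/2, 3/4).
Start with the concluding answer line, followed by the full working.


Answer: u = 0.5193, v = 0.8923, du/dtau = 0.2520, dv/dtau = 1.3538

f(Y) = (du/dtau, dv/dtau, -Gamma^u_ij Y'^i Y'^j, -Gamma^v_ij Y'^i Y'^j) with the Gammas evaluated at the stage position; h = 0.050000; intermediate values shown to 6 dp
step 0: u = 0.5000, v = 0.7500, du/dtau = 0.1250, dv/dtau = 1.5000
step 1:
  k1: at (u, v) = (0.500000, 0.750000), (du/dtau, dv/dtau) = (0.125000, 1.500000); Gamma_uuu = 0.000000, Gamma_uuv = 0.120724, Gamma_uvv = -0.724346, Gamma_vuu = 0.000000, Gamma_vuv = -0.128773, Gamma_vvv = 0.772636; k1 = (0.125000, 1.500000, 1.584507, -1.690141)
  k2: at (u, v) = (0.503125, 0.787500), (du/dtau, dv/dtau) = (0.164613, 1.457746); Gamma_uuu = 0.000000, Gamma_uuv = 0.114187, Gamma_uvv = -0.685120, Gamma_vuu = 0.000000, Gamma_vuv = -0.127282, Gamma_vvv = 0.763694; k2 = (0.164613, 1.457746, 1.401095, -1.561782)
  k3: at (u, v) = (0.504115, 0.786444), (du/dtau, dv/dtau) = (0.160027, 1.460955); Gamma_uuu = 0.000000, Gamma_uuv = 0.114396, Gamma_uvv = -0.686374, Gamma_vuu = 0.000000, Gamma_vuv = -0.127329, Gamma_vvv = 0.763976; k3 = (0.160027, 1.460955, 1.411500, -1.571087)
  k4: at (u, v) = (0.508001, 0.823048), (du/dtau, dv/dtau) = (0.195575, 1.421446); Gamma_uuu = 0.000000, Gamma_uuv = 0.108476, Gamma_uvv = -0.650859, Gamma_vuu = 0.000000, Gamma_vuv = -0.125706, Gamma_vvv = 0.754238; k4 = (0.195575, 1.421446, 1.254752, -1.454052)
  Y <- Y + (h/6)(k1 + 2k2 + 2k3 + k4): u = 0.5081, v = 0.8230, du/dtau = 0.1955, dv/dtau = 1.4216
step 2:
  k1: at (u, v) = (0.508082, 0.822990), (du/dtau, dv/dtau) = (0.195537, 1.421584); Gamma_uuu = 0.000000, Gamma_uuv = 0.108488, Gamma_uvv = -0.650926, Gamma_vuu = 0.000000, Gamma_vuv = -0.125709, Gamma_vvv = 0.754256; k1 = (0.195537, 1.421584, 1.255145, -1.454389)
  k2: at (u, v) = (0.512971, 0.858530), (du/dtau, dv/dtau) = (0.226916, 1.385224); Gamma_uuu = 0.000000, Gamma_uuv = 0.103166, Gamma_uvv = -0.618995, Gamma_vuu = 0.000000, Gamma_vuv = -0.124012, Gamma_vvv = 0.744073; k2 = (0.226916, 1.385224, 1.122900, -1.349800)
  k3: at (u, v) = (0.513755, 0.857621), (du/dtau, dv/dtau) = (0.223610, 1.387839); Gamma_uuu = 0.000000, Gamma_uuv = 0.103321, Gamma_uvv = -0.619924, Gamma_vuu = 0.000000, Gamma_vuv = -0.124060, Gamma_vvv = 0.744363; k3 = (0.223610, 1.387839, 1.129906, -1.356715)
  k4: at (u, v) = (0.519263, 0.892382), (du/dtau, dv/dtau) = (0.252032, 1.353748); Gamma_uuu = 0.000000, Gamma_uuv = 0.098471, Gamma_uvv = -0.590827, Gamma_vuu = 0.000000, Gamma_vuv = -0.122319, Gamma_vvv = 0.733912; k4 = (0.252032, 1.353748, 1.015575, -1.261524)
  Y <- Y + (h/6)(k1 + 2k2 + 2k3 + k4): u = 0.5193, v = 0.8923, du/dtau = 0.2520, dv/dtau = 1.3538


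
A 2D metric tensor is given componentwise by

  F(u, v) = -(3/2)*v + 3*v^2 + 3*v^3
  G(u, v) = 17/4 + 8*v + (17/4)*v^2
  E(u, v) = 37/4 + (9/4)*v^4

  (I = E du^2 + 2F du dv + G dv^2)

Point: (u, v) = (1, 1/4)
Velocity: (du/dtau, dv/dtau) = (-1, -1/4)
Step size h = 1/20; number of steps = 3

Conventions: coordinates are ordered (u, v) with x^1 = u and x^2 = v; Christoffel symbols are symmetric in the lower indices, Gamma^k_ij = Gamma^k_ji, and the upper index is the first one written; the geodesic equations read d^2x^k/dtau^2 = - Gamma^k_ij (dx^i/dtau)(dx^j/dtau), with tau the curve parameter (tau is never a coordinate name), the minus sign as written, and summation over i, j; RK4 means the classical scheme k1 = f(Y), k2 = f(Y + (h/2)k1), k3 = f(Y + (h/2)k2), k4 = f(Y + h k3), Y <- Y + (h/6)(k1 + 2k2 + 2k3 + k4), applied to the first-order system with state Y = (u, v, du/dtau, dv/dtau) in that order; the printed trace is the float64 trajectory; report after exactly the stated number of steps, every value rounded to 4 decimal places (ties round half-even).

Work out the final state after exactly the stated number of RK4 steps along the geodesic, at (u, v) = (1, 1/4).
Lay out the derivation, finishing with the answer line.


f(Y) = (du/dtau, dv/dtau, -Gamma^u_ij Y'^i Y'^j, -Gamma^v_ij Y'^i Y'^j) with the Gammas evaluated at the stage position; h = 0.050000; intermediate values shown to 6 dp
step 0: u = 1.0000, v = 0.2500, du/dtau = -1.0000, dv/dtau = -0.2500
step 1:
  k1: at (u, v) = (1.000000, 0.250000), (du/dtau, dv/dtau) = (-1.000000, -0.250000); Gamma_uuu = -0.000164, Gamma_uuv = 0.007597, Gamma_uvv = 0.072578, Gamma_vuu = -0.010795, Gamma_vuv = 0.000164, Gamma_vvv = 0.778545; k1 = (-1.000000, -0.250000, -0.008170, -0.037946)
  k2: at (u, v) = (0.975000, 0.243750), (du/dtau, dv/dtau) = (-1.000204, -0.250949); Gamma_uuu = -0.000157, Gamma_uuv = 0.007042, Gamma_uvv = 0.065865, Gamma_vuu = -0.010103, Gamma_vuv = 0.000157, Gamma_vvv = 0.781931; k2 = (-1.000204, -0.250949, -0.007526, -0.039214)
  k3: at (u, v) = (0.974995, 0.243726), (du/dtau, dv/dtau) = (-1.000188, -0.250980); Gamma_uuu = -0.000157, Gamma_uuv = 0.007040, Gamma_uvv = 0.065840, Gamma_vuu = -0.010101, Gamma_vuv = 0.000157, Gamma_vvv = 0.781944; k3 = (-1.000188, -0.250980, -0.007525, -0.039230)
  k4: at (u, v) = (0.949991, 0.237451), (du/dtau, dv/dtau) = (-1.000376, -0.251961); Gamma_uuu = -0.000150, Gamma_uuv = 0.006511, Gamma_uvv = 0.059143, Gamma_vuu = -0.009433, Gamma_vuv = 0.000150, Gamma_vvv = 0.785360; k4 = (-1.000376, -0.251961, -0.006887, -0.040494)
  Y <- Y + (h/6)(k1 + 2k2 + 2k3 + k4): u = 0.9500, v = 0.2375, du/dtau = -1.0004, dv/dtau = -0.2520
step 2:
  k1: at (u, v) = (0.949990, 0.237452), (du/dtau, dv/dtau) = (-1.000376, -0.251961); Gamma_uuu = -0.000150, Gamma_uuv = 0.006511, Gamma_uvv = 0.059143, Gamma_vuu = -0.009433, Gamma_vuv = 0.000150, Gamma_vvv = 0.785360; k1 = (-1.000376, -0.251961, -0.006887, -0.040494)
  k2: at (u, v) = (0.924981, 0.231152), (du/dtau, dv/dtau) = (-1.000548, -0.252973); Gamma_uuu = -0.000142, Gamma_uuv = 0.006007, Gamma_uvv = 0.052464, Gamma_vuu = -0.008789, Gamma_vuv = 0.000142, Gamma_vvv = 0.788807; k2 = (-1.000548, -0.252973, -0.006256, -0.041754)
  k3: at (u, v) = (0.924977, 0.231127), (du/dtau, dv/dtau) = (-1.000533, -0.253005); Gamma_uuu = -0.000142, Gamma_uuv = 0.006005, Gamma_uvv = 0.052438, Gamma_vuu = -0.008786, Gamma_vuv = 0.000142, Gamma_vvv = 0.788821; k3 = (-1.000533, -0.253005, -0.006255, -0.041770)
  k4: at (u, v) = (0.899964, 0.224801), (du/dtau, dv/dtau) = (-1.000689, -0.254050); Gamma_uuu = -0.000134, Gamma_uuv = 0.005525, Gamma_uvv = 0.045774, Gamma_vuu = -0.008166, Gamma_vuv = 0.000134, Gamma_vvv = 0.792303; k4 = (-1.000689, -0.254050, -0.005630, -0.043027)
  Y <- Y + (h/6)(k1 + 2k2 + 2k3 + k4): u = 0.9000, v = 0.2248, du/dtau = -1.0007, dv/dtau = -0.2540
step 3:
  k1: at (u, v) = (0.899963, 0.224802), (du/dtau, dv/dtau) = (-1.000689, -0.254049); Gamma_uuu = -0.000134, Gamma_uuv = 0.005526, Gamma_uvv = 0.045775, Gamma_vuu = -0.008166, Gamma_vuv = 0.000134, Gamma_vvv = 0.792303; k1 = (-1.000689, -0.254049, -0.005630, -0.043027)
  k2: at (u, v) = (0.874946, 0.218451), (du/dtau, dv/dtau) = (-1.000830, -0.255125); Gamma_uuu = -0.000125, Gamma_uuv = 0.005071, Gamma_uvv = 0.039129, Gamma_vuu = -0.007569, Gamma_vuv = 0.000125, Gamma_vvv = 0.795819; k2 = (-1.000830, -0.255125, -0.005011, -0.044281)
  k3: at (u, v) = (0.874943, 0.218424), (du/dtau, dv/dtau) = (-1.000814, -0.255156); Gamma_uuu = -0.000125, Gamma_uuv = 0.005069, Gamma_uvv = 0.039101, Gamma_vuu = -0.007566, Gamma_vuv = 0.000125, Gamma_vvv = 0.795834; k3 = (-1.000814, -0.255156, -0.005009, -0.044298)
  k4: at (u, v) = (0.849923, 0.212044), (du/dtau, dv/dtau) = (-1.000940, -0.256264); Gamma_uuu = -0.000117, Gamma_uuv = 0.004638, Gamma_uvv = 0.032470, Gamma_vuu = -0.006993, Gamma_vuv = 0.000117, Gamma_vvv = 0.799389; k4 = (-1.000940, -0.256264, -0.004395, -0.045550)
  Y <- Y + (h/6)(k1 + 2k2 + 2k3 + k4): u = 0.8499, v = 0.2120, du/dtau = -1.0009, dv/dtau = -0.2563

Answer: u = 0.8499, v = 0.2120, du/dtau = -1.0009, dv/dtau = -0.2563


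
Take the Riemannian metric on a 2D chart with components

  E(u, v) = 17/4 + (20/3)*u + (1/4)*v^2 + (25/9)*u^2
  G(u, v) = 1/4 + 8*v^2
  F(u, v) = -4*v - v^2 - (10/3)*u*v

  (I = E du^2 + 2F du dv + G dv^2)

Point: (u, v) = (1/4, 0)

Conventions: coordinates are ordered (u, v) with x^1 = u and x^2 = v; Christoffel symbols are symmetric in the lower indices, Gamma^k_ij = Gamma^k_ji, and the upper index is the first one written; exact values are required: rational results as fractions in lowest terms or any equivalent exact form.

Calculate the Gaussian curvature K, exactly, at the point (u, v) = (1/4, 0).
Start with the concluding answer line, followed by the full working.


Answer: K = -195408/769129

E = 877/144, F = 0, G = 1/4, EG - F^2 = 877/576 at the point
E_u = 145/18, E_v = 0, F_u = 0, F_v = -29/6, G_u = 0, G_v = 0
E_vv = 1/2, F_uv = -10/3, G_uu = 0
Apply the Brioschi formula K = (det M1 - det M2)/(EG - F^2)^2 over the derivative matrices of E, F, G.
M1 = [[-E_vv/2 + F_uv - G_uu/2, E_u/2, F_u - E_v/2], [F_v - G_u/2, E, F], [G_v/2, F, G]] = [[-43/12, 145/36, 0], [-29/6, 877/144, 0], [0, 0, 1/4]]; det M1 = -1357/2304
M2 = [[0, E_v/2, G_u/2], [E_v/2, E, F], [G_u/2, F, G]] = [[0, 0, 0], [0, 877/144, 0], [0, 0, 1/4]]; det M2 = 0
det M1 - det M2 = -1357/2304; K = -1357/2304 / (877/576)^2 = -195408/769129


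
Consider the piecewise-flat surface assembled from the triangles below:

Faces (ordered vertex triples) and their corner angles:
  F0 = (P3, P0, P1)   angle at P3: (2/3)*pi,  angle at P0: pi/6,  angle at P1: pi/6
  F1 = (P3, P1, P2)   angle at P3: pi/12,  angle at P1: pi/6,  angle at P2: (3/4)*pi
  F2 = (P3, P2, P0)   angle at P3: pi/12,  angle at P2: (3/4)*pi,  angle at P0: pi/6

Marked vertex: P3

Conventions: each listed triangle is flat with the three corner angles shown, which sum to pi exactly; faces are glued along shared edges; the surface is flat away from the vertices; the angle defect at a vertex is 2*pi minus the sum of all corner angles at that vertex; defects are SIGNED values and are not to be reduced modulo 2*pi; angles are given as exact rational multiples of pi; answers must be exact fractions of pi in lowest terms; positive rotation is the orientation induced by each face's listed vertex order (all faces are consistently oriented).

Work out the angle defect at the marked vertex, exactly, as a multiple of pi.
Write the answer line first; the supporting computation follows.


Answer: defect(P3) = (7/6)*pi

Sum of corner angles at P3: (5/6)*pi
defect = 2*pi - (5/6)*pi


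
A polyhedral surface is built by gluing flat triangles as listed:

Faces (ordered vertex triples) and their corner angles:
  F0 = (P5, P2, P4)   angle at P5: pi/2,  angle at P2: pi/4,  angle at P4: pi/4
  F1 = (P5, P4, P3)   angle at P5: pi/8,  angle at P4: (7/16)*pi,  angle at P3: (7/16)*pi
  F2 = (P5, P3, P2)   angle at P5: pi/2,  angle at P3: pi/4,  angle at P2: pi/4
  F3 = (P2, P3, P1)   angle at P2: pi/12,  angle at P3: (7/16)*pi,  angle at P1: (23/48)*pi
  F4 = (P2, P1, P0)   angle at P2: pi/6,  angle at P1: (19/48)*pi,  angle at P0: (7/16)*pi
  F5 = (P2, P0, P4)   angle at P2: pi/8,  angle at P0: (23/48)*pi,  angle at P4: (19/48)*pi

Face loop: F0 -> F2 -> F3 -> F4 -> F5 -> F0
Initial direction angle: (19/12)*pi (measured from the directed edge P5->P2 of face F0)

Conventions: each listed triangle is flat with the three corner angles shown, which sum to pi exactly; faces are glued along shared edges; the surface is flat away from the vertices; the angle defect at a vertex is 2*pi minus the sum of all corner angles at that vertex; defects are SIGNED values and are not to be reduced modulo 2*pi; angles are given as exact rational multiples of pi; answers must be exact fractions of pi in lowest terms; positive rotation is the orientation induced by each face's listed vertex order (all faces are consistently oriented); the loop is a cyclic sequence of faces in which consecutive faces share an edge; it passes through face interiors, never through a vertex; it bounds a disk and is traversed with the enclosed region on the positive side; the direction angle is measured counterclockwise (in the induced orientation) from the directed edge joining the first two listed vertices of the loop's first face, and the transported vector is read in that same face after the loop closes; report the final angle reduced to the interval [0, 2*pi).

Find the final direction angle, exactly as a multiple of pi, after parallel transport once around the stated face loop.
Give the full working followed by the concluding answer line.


enclosed vertex P2: corner angles sum to (7/8)*pi, defect = 2*pi - (7/8)*pi = (9/8)*pi
transport around the loop rotates by the sum of enclosed defects; add to the initial angle mod 2*pi
final angle = (19/12)*pi + (9/8)*pi = (17/24)*pi (mod 2*pi)

Answer: final direction angle = (17/24)*pi


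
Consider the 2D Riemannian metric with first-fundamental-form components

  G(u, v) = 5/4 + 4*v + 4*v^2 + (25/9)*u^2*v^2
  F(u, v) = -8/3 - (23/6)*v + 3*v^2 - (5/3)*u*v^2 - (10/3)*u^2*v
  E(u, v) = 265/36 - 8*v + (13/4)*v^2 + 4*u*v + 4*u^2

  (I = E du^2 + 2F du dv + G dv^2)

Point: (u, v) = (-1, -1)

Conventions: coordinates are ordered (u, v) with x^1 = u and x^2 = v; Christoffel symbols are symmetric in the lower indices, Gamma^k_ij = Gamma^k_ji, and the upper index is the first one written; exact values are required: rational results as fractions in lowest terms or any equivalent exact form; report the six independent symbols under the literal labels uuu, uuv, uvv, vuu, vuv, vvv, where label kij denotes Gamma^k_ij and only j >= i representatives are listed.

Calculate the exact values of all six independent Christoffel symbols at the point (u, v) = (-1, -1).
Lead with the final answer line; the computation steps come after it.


Answer: Gamma_uuu = -4221/3001, Gamma_uuv = -3057/6002, Gamma_uvv = -1487/3001, Gamma_vuu = 51447/15005, Gamma_vuv = 1409/3001, Gamma_vvv = -878/15005

E = 479/18, F = 55/6, G = 145/36 at the point
E_u = -12, E_v = -37/2, F_u = -25/3, F_v = -33/2, G_u = -50/9, G_v = -86/9
EG - F^2 = 15005/648;  g^inv = (648/15005) * [[145/36, -55/6], [-55/6, 479/18]]
first-kind symbols [ij,l] = (1/2)(d_i g_jl + d_j g_il - d_l g_ij): [uu,u] = E_u/2 = -6, [uu,v] = F_u - E_v/2 = 11/12, [uv,u] = E_v/2 = -37/4, [uv,v] = G_u/2 = -25/9, [vv,u] = F_v - G_u/2 = -247/18, [vv,v] = G_v/2 = -43/9
Gamma^u_ij = (G*[ij,u] - F*[ij,v])/(EG - F^2), Gamma^v_ij = (E*[ij,v] - F*[ij,u])/(EG - F^2)


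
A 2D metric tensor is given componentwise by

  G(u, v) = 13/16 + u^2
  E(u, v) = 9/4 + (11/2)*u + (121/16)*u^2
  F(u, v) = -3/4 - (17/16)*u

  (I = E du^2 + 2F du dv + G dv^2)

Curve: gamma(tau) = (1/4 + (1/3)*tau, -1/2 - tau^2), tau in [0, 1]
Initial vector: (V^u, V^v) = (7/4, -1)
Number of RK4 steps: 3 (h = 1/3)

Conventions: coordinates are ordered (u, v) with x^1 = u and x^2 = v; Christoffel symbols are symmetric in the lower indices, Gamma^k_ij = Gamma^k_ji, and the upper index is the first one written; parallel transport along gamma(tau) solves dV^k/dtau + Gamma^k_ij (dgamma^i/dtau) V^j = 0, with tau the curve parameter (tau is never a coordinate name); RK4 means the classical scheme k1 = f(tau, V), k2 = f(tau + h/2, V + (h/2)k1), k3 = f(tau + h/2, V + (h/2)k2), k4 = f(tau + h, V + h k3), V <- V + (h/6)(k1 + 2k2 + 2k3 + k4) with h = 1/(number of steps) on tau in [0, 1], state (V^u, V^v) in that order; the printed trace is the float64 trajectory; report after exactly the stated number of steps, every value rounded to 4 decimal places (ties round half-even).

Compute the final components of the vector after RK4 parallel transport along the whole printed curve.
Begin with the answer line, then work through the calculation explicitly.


Answer: V^u = 1.4468, V^v = -0.0413

gamma'(tau) = (1/3, -2*tau); f(tau, V)^k = -Gamma^k_ij(gamma(tau)) gamma'^i(tau) V^j; h = 1/3; intermediate values shown to 6 dp
curve data and Christoffel symbols at the stage parameters:
  tau = 0.000000: gamma = (0.250000, -0.500000), gamma' = (0.333333, 0.000000); Gamma_uuu = 1.167384, Gamma_uuv = 0.099417, Gamma_uvv = -0.085651, Gamma_vuu = 0.140713, Gamma_vuv = 0.401109, Gamma_vvv = -0.099417
  tau = 0.166667: gamma = (0.305556, -0.527778), gamma' = (0.333333, -0.333333); Gamma_uuu = 1.130456, Gamma_uuv = 0.107828, Gamma_uvv = -0.090892, Gamma_vuu = 0.168180, Gamma_vuv = 0.465228, Gamma_vvv = -0.107828
  tau = 0.333333: gamma = (0.361111, -0.611111), gamma' = (0.333333, -0.666667); Gamma_uuu = 1.089193, Gamma_uuv = 0.112504, Gamma_uvv = -0.093571, Gamma_vuu = 0.182731, Gamma_vuv = 0.518246, Gamma_vvv = -0.112504
  tau = 0.500000: gamma = (0.416667, -0.750000), gamma' = (0.333333, -1.000000); Gamma_uuu = 1.046221, Gamma_uuv = 0.114225, Gamma_uvv = -0.094439, Gamma_vuu = 0.187947, Gamma_vuv = 0.560691, Gamma_vvv = -0.114225
  tau = 0.666667: gamma = (0.472222, -0.944444), gamma' = (0.333333, -1.333333); Gamma_uuu = 1.003251, Gamma_uuv = 0.113702, Gamma_uvv = -0.094059, Gamma_vuu = 0.186680, Gamma_vuv = 0.593482, Gamma_vvv = -0.113702
  tau = 0.833333: gamma = (0.527778, -1.194444), gamma' = (0.333333, -1.666667); Gamma_uuu = 0.961347, Gamma_uuv = 0.111540, Gamma_uvv = -0.092844, Gamma_vuu = 0.181108, Gamma_vuv = 0.617736, Gamma_vvv = -0.111540
  tau = 1.000000: gamma = (0.583333, -1.500000), gamma' = (0.333333, -2.000000); Gamma_uuu = 0.921130, Gamma_uuv = 0.108236, Gamma_uvv = -0.091089, Gamma_vuu = 0.172849, Gamma_vuv = 0.634636, Gamma_vvv = -0.108236
step 0: V^u = 1.7500, V^v = -1.0000
step 1: k1 = (-0.647835, 0.051620), k2 = (-0.494058, 0.351963), k3 = (-0.506110, 0.344938), k4 = (-0.367114, 0.669281); V <- V + (h/6)(k1 + 2k2 + 2k3 + k4): V^u = 1.5825, V^v = -0.8825
step 2: k1 = (-0.367706, 0.668999), k2 = (-0.254575, 0.989791), k3 = (-0.266081, 0.983082), k4 = (-0.182477, 1.282968); V <- V + (h/6)(k1 + 2k2 + 2k3 + k4): V^u = 1.4941, V^v = -0.5549
step 3: k1 = (-0.182521, 1.283185), k2 = (-0.131486, 1.552164), k3 = (-0.141234, 1.542842), k4 = (-0.122197, 1.770625); V <- V + (h/6)(k1 + 2k2 + 2k3 + k4): V^u = 1.4468, V^v = -0.0413


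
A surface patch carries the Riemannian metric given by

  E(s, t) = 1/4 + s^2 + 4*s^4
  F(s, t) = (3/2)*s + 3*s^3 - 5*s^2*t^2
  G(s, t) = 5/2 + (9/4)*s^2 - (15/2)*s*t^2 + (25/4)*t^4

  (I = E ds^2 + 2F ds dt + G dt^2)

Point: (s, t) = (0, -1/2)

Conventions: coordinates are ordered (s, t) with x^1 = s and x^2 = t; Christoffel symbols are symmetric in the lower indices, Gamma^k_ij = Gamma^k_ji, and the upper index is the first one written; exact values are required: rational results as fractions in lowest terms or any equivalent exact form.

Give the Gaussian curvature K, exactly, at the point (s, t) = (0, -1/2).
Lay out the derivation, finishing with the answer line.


E = 1/4, F = 0, G = 185/64, EG - F^2 = 185/256 at the point
E_s = 0, E_t = 0, F_s = 3/2, F_t = 0, G_s = -15/8, G_t = -25/8
E_tt = 0, F_st = 0, G_ss = 9/2
Compute both Brioschi determinants and normalise by (EG - F^2)^2.
M1 = [[-E_tt/2 + F_st - G_ss/2, E_s/2, F_s - E_t/2], [F_t - G_s/2, E, F], [G_t/2, F, G]] = [[-9/4, 0, 3/2], [15/16, 1/4, 0], [-25/16, 0, 185/64]]; det M1 = -1065/1024
M2 = [[0, E_t/2, G_s/2], [E_t/2, E, F], [G_s/2, F, G]] = [[0, 0, -15/16], [0, 1/4, 0], [-15/16, 0, 185/64]]; det M2 = -225/1024
det M1 - det M2 = -105/128; K = -105/128 / (185/256)^2 = -10752/6845

Answer: K = -10752/6845


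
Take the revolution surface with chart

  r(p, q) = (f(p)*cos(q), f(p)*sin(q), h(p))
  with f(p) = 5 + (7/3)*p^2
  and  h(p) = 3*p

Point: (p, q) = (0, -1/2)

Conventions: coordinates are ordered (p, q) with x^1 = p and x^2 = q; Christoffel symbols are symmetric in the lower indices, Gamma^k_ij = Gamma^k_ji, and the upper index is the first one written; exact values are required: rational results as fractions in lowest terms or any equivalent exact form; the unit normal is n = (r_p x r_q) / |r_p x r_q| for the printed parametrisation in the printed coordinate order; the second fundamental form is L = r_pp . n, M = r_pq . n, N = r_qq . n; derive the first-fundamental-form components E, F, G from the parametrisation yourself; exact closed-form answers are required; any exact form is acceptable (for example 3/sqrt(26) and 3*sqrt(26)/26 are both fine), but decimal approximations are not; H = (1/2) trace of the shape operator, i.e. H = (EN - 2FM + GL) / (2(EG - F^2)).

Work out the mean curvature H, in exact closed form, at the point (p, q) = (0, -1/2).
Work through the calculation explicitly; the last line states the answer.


f = 5, f' = 0, f'' = 14/3, h' = 3, h'' = 0
E = 9, F = 0, G = 25; answer radicand W^2 = 9
unnormalised second-form numerators: l = -14, m = 0, n = 15; L = l/sqrt(9), and similarly M = m/sqrt(W^2), N = n/sqrt(W^2)
H = (E*n - 2*F*m + G*l) / (2*(EG - F^2)*sqrt(W^2)); E*n - 2*F*m + G*l = -215, EG - F^2 = 225, so H = (-43/90)/sqrt(9)

Answer: H = -43/270


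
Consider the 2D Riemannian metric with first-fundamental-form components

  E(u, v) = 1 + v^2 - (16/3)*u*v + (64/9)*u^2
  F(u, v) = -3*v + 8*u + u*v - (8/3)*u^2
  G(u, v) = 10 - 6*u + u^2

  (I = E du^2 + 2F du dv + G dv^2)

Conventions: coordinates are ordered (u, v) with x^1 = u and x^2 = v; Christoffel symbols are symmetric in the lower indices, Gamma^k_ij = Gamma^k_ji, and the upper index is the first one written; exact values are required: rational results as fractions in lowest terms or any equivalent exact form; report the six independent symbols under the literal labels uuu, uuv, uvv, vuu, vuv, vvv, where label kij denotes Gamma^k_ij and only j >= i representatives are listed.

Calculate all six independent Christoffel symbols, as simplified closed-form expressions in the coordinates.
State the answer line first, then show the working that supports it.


Answer: Gamma_uuu = (64*u - 24*v)/(73*u^2 - 48*u*v - 54*u + 9*v^2 + 90), Gamma_uuv = (-24*u + 9*v)/(73*u^2 - 48*u*v - 54*u + 9*v^2 + 90), Gamma_uvv = 0, Gamma_vuu = (72 - 24*u)/(73*u^2 - 48*u*v - 54*u + 9*v^2 + 90), Gamma_vuv = (9*u - 27)/(73*u^2 - 48*u*v - 54*u + 9*v^2 + 90), Gamma_vvv = 0

E = 1 + v^2 - (16/3)*u*v + (64/9)*u^2; F = -3*v + 8*u + u*v - (8/3)*u^2; G = 10 - 6*u + u^2
Gamma^k_ij = (1/2) g^{kl} (d_i g_jl + d_j g_il - d_l g_ij), with g^inv = (1/(EG-F^2)) [[G, -F], [-F, E]]
first partials: E_u = -(16/3)*v + (128/9)*u, E_v = 2*v - (16/3)*u, F_u = 8 + v - (16/3)*u, F_v = -3 + u, G_u = -6 + 2*u, G_v = 0
D = EG - F^2 = 10 - 6*u + v^2 - (16/3)*u*v + (73/9)*u^2
expanded: Gamma^u_uu = (G E_u - 2F F_u + F E_v)/(2D), Gamma^u_uv = (G E_v - F G_u)/(2D), Gamma^u_vv = (2G F_v - G G_u - F G_v)/(2D), Gamma^v_uu = (2E F_u - E E_v - F E_u)/(2D), Gamma^v_uv = (E G_u - F E_v)/(2D), Gamma^v_vv = (E G_v - 2F F_v + F G_u)/(2D); substitute and cancel common factors


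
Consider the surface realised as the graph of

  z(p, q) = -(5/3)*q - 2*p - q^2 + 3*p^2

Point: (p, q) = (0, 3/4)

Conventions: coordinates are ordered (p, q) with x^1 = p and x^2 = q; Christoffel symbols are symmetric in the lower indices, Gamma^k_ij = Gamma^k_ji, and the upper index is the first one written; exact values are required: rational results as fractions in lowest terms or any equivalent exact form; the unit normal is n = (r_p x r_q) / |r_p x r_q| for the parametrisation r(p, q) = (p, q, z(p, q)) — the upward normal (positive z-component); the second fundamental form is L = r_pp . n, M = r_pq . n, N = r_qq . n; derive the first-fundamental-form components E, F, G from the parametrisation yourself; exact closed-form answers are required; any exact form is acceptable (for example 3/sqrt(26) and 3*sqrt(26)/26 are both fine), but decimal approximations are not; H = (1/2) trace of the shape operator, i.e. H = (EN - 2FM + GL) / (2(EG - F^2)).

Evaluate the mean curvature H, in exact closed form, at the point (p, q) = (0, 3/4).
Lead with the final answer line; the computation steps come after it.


Answer: H = 6066*sqrt(541)/292681

z_p = -2, z_q = -19/6, z_pp = 6, z_pq = 0, z_qq = -2
E = 5, F = 19/3, G = 397/36; answer radicand W^2 = 541/36
unnormalised second-form numerators: l = 6, m = 0, n = -2; L = l/sqrt(541/36), and similarly M = m/sqrt(W^2), N = n/sqrt(W^2)
H = (E*n - 2*F*m + G*l) / (2*(EG - F^2)*sqrt(W^2)); E*n - 2*F*m + G*l = 337/6, EG - F^2 = 541/36, so H = (1011/541)/sqrt(541/36)


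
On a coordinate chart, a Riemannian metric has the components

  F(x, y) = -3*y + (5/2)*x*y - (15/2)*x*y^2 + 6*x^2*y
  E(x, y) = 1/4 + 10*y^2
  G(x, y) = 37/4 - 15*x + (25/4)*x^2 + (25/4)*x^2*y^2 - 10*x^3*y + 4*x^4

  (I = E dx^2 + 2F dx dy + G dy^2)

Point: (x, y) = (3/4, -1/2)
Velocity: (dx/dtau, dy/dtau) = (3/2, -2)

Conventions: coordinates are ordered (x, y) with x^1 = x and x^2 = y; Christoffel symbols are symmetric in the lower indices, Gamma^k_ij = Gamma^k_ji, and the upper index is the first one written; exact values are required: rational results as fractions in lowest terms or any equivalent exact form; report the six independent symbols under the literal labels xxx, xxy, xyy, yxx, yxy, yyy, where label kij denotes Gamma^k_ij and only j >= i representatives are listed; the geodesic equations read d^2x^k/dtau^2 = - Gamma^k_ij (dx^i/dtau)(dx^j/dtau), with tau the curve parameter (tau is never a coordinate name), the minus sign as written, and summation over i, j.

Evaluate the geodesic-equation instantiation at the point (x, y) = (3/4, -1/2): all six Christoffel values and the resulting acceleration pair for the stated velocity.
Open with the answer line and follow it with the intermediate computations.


Answer: Gamma_xxx = -3402/4843, Gamma_xxy = -28219/19372, Gamma_xyy = 21291/154976, Gamma_yxx = -3696/4843, Gamma_yxy = 1902/4843, Gamma_yyy = -11817/19372; accelerations (d^2x/dtau^2, d^2y/dtau^2) = (-298683/38744, 31545/4843)

E = 11/4, F = -81/32, G = 1477/256 at the point
E_x = 0, E_y = -10, F_x = -61/8, F_y = 63/8, G_x = 381/32, G_y = -495/64
EG - F^2 = 4843/512;  g^inv = (512/4843) * [[1477/256, 81/32], [81/32, 11/4]]
first-kind symbols [ij,l] = (1/2)(d_i g_jl + d_j g_il - d_l g_ij): [xx,x] = E_x/2 = 0, [xx,y] = F_x - E_y/2 = -21/8, [xy,x] = E_y/2 = -5, [xy,y] = G_x/2 = 381/64, [yy,x] = F_y - G_x/2 = 123/64, [yy,y] = G_y/2 = -495/128
Gamma^x_ij = (G*[ij,x] - F*[ij,y])/(EG - F^2), Gamma^y_ij = (E*[ij,y] - F*[ij,x])/(EG - F^2)
Gamma_xxx = -3402/4843, Gamma_xxy = -28219/19372, Gamma_xyy = 21291/154976, Gamma_yxx = -3696/4843, Gamma_yxy = 1902/4843, Gamma_yyy = -11817/19372
d^2x/dtau^2 = -(Gamma_xxx*(3/2)^2 + 2*Gamma_xxy*(3/2)*(-2) + Gamma_xyy*(-2)^2) = -298683/38744
d^2y/dtau^2 = -(Gamma_yxx*(3/2)^2 + 2*Gamma_yxy*(3/2)*(-2) + Gamma_yyy*(-2)^2) = 31545/4843


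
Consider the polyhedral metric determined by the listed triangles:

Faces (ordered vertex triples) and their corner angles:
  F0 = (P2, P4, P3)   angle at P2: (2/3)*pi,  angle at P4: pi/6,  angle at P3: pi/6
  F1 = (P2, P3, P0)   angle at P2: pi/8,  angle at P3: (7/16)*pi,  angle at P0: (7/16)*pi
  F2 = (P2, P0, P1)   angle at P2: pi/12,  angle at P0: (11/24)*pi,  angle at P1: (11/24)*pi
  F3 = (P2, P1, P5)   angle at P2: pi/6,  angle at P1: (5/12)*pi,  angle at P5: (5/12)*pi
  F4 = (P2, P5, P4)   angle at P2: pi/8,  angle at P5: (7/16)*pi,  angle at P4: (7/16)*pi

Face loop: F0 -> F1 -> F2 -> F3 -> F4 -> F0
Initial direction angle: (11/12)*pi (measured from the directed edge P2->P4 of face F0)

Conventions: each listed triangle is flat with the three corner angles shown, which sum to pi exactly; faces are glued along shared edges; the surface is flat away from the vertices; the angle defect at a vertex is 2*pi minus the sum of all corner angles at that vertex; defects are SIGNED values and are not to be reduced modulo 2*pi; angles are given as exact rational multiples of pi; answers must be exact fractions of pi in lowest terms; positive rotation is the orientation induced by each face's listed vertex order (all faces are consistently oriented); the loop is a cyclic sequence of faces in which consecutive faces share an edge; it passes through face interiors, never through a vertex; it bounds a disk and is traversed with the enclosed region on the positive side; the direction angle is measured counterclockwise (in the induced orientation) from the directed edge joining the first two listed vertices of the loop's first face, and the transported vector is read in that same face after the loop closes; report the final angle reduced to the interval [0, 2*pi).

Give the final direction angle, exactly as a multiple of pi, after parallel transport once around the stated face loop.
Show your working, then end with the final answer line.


enclosed vertex P2: corner angles sum to (7/6)*pi, defect = 2*pi - (7/6)*pi = (5/6)*pi
by Gauss-Bonnet the loop rotates the vector by the enclosed defect sum (positive orientation, mod 2*pi)
final angle = (11/12)*pi + (5/6)*pi = (7/4)*pi (mod 2*pi)

Answer: final direction angle = (7/4)*pi


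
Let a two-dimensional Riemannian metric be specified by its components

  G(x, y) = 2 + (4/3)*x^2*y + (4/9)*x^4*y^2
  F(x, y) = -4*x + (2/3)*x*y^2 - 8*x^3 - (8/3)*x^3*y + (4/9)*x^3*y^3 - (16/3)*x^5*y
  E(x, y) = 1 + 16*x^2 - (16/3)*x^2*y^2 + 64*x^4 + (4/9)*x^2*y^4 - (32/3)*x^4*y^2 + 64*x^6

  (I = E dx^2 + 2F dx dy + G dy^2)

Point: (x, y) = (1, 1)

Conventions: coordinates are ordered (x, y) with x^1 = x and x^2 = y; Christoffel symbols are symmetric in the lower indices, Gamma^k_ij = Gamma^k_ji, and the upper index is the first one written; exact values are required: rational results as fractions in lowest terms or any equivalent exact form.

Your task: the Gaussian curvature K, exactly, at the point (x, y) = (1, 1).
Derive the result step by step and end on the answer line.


E = 1165/9, F = -170/9, G = 34/9, EG - F^2 = 1190/9 at the point
E_x = 5576/9, E_y = -272/9, F_x = -182/3, F_y = -16/3, G_x = 40/9, G_y = 20/9
E_yy = -80/3, F_xy = -88/3, G_xx = 8
By Brioschi, K is (det M1 - det M2) divided by (EG - F^2) squared.
M1 = [[-E_yy/2 + F_xy - G_xx/2, E_x/2, F_x - E_y/2], [F_y - G_x/2, E, F], [G_y/2, F, G]] = [[-20, 2788/9, -410/9], [-68/9, 1165/9, -170/9], [10/9, -170/9, 34/9]]; det M1 = -20516/81
M2 = [[0, E_y/2, G_x/2], [E_y/2, E, F], [G_x/2, F, G]] = [[0, -136/9, 20/9], [-136/9, 1165/9, -170/9], [20/9, -170/9, 34/9]]; det M2 = -18896/81
det M1 - det M2 = -20; K = -20 / (1190/9)^2 = -81/70805

Answer: K = -81/70805
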